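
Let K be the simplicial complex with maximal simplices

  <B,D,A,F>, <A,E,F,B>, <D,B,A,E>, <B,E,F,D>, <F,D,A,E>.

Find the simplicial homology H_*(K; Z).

H_0 ≅ Z,  H_1 = 0,  H_2 = 0,  H_3 ≅ Z.

Order the vertices as A < B < D < E < F. Listing each simplex with vertices in this order, K has dimension 3 with simplices:

  0-simplices (5): A, B, D, E, F
  1-simplices (10): AB, AD, AE, AF, BD, BE, BF, DE, DF, EF
  2-simplices (10): ABD, ABE, ABF, ADE, ADF, AEF, BDE, BDF, BEF, DEF
  3-simplices (5): ABDE, ABDF, ABEF, ADEF, BDEF

so the chain groups are C_0 ≅ Z^5, C_1 ≅ Z^10, C_2 ≅ Z^10, C_3 ≅ Z^5.

∂_1: C_1 → C_0 sends each edge [p,q] (with p < q) to q − p.
The resulting 5×10 matrix has rank 4, and its Smith normal form has invariant factors (1,1,1,1).

Boundary ∂_2: C_2 → C_1 maps a triangle to the signed sum of its edges. For instance
  ∂BDF = DF − BF + BD,
  ∂ABF = BF − AF + AB.
The resulting 10×10 matrix has rank 6, and its Smith normal form has invariant factors (1,1,1,1,1,1).

The boundary map ∂_3: C_3 → C_2 sends each 3-simplex σ to the alternating sum Σ_i (−1)^i (σ with its i-th vertex removed). For instance
  ∂ABDE = BDE − ADE + ABE − ABD,
  ∂BDEF = DEF − BEF + BDF − BDE.
The resulting 10×5 matrix has rank 4, and its Smith normal form has invariant factors (1,1,1,1).

Computing H_k = (kernel of ∂_k) / (image of ∂_{k+1}):

  H_0: rank C_0 − rank ∂_1 = 5 − 4 = 1, and the invariant factors of ∂_1 are all 1, so H_0 = Z.
  H_1: rank ker ∂_1 − rank ∂_2 = (10 − 4) − 6 = 0, and the invariant factors of ∂_2 are all 1, so H_1 = 0.
  H_2: rank ker ∂_2 − rank ∂_3 = (10 − 6) − 4 = 0, and the invariant factors of ∂_3 are all 1, so H_2 = 0.
  H_3: rank ker ∂_3 − rank ∂_4 = (5 − 4) − 0 = 1, and there is no ∂_4, so H_3 = Z.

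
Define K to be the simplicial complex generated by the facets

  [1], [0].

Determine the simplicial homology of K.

K has 2 vertices.
rank ∂_0 = 0, rank ∂_1 = 0 ⇒ b_0 = 2 − 0 − 0 = 2. So H_0 ≅ Z^2.

H_0 ≅ Z^2.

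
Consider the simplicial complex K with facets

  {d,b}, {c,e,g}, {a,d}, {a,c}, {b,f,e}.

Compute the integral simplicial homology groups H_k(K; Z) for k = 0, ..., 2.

H_0 ≅ Z,  H_1 ≅ Z,  H_2 = 0.

Fix the vertex order a < b < c < d < e < f < g and write every simplex with vertices in increasing order. Then dim K = 2 and the simplices of K are:

  0-simplices (7): a, b, c, d, e, f, g
  1-simplices (9): ac, ad, bd, be, bf, ce, cg, ef, eg
  2-simplices (2): bef, ceg

giving chain groups C_0 ≅ Z^7, C_1 ≅ Z^9, C_2 ≅ Z^2.

The boundary map ∂_1: C_1 → C_0 sends each edge [p,q] (with p < q) to q − p.
The resulting 7×9 matrix has rank 6, and its Smith normal form has invariant factors (1,1,1,1,1,1).

Boundary ∂_2: C_2 → C_1 sends each 2-simplex [p,q,r] to [q,r] − [p,r] + [p,q]. For instance
  ∂ceg = eg − cg + ce,
  ∂bef = ef − bf + be.
The 9×2 boundary matrix has rank 2 and Smith normal form diag(1,1).

Now H_k = ker ∂_k / im ∂_{k+1}, so:

  H_0: rank C_0 − rank ∂_1 = 7 − 6 = 1, and the invariant factors of ∂_1 are all 1, so H_0 ≅ Z.
  H_1: rank ker ∂_1 − rank ∂_2 = (9 − 6) − 2 = 1, and the invariant factors of ∂_2 are all 1, so H_1 ≅ Z.
  H_2: rank ker ∂_2 − rank ∂_3 = (2 − 2) − 0 = 0, and there is no ∂_3, so H_2 ≅ 0.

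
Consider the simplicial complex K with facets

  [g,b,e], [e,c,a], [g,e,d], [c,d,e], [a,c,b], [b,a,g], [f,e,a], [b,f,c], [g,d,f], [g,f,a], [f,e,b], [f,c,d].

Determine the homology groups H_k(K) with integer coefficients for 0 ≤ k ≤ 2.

We work with the vertex ordering a < b < c < d < e < f < g. The simplices of K, each written with vertices in increasing order, are:

  0-simplices (7): a, b, c, d, e, f, g
  1-simplices (18): ab, ac, ae, af, ag, bc, be, bf, bg, cd, ce, cf, de, df, dg, ef, eg, fg
  2-simplices (12): abc, abg, ace, aef, afg, bcf, bef, beg, cde, cdf, deg, dfg

giving chain groups C_0 ≅ Z^7, C_1 ≅ Z^18, C_2 ≅ Z^12.

∂_1: C_1 → C_0 is given by ∂[p,q] = [q] − [p]. For instance
  ∂eg = g − e.
The resulting 7×18 matrix has rank 6, and its Smith normal form has invariant factors (1,1,1,1,1,1).

The boundary map ∂_2: C_2 → C_1 sends each 2-simplex [p,q,r] to [q,r] − [p,r] + [p,q]. For instance
  ∂afg = fg − ag + af,
  ∂ace = ce − ae + ac.
The 18×12 boundary matrix has rank 12 and Smith normal form diag(1,1,1,1,1,1,1,1,1,1,1,2).

Now H_k = ker ∂_k / im ∂_{k+1}, so:

  H_0: rank C_0 − rank ∂_1 = 7 − 6 = 1, and the invariant factors of ∂_1 are all 1, so H_0 ≅ Z.
  H_1: rank ker ∂_1 − rank ∂_2 = (18 − 6) − 12 = 0, and ∂_2 has invariant factor 2 > 1, so H_1 ≅ Z/2Z.
  H_2: rank ker ∂_2 − rank ∂_3 = (12 − 12) − 0 = 0, and there is no ∂_3, so H_2 ≅ 0.

As a check, the Euler characteristic is 7 − 18 + 12 = 1, which agrees with 1 − 0 + 0 = 1.

H_0 = Z,  H_1 = Z/2Z,  H_2 = 0.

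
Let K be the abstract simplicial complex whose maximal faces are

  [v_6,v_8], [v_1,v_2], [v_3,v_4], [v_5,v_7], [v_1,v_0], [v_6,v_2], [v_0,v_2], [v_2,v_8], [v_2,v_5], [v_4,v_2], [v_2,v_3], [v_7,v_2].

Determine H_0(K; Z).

Order the vertices as v_0 < v_1 < v_2 < v_3 < v_4 < v_5 < v_6 < v_7 < v_8. Listing each simplex with vertices in this order, K has dimension 1 with simplices:

  0-simplices (9): [v_0], [v_1], [v_2], [v_3], [v_4], [v_5], [v_6], [v_7], [v_8]
  1-simplices (12): [v_0,v_1], [v_0,v_2], [v_1,v_2], [v_2,v_3], [v_2,v_4], [v_2,v_5], [v_2,v_6], [v_2,v_7], [v_2,v_8], [v_3,v_4], [v_5,v_7], [v_6,v_8]

so the chain groups are C_0 ≅ Z^9, C_1 ≅ Z^12.

∂_1: C_1 → C_0 maps an edge to its endpoints' difference, ∂[p,q] = q − p.
As a 9×12 matrix over Z this has rank 8, with invariant factors (1,1,1,1,1,1,1,1).

Computing H_k = (kernel of ∂_k) / (image of ∂_{k+1}):

  H_0: rank C_0 − rank ∂_1 = 9 − 8 = 1, and the invariant factors of ∂_1 are all 1, so H_0 = Z.

H_0 ≅ Z.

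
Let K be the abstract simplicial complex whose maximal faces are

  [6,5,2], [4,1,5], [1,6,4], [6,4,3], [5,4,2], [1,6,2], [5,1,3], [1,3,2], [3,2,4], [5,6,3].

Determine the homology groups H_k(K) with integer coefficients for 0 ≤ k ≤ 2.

Fix the vertex order 1 < 2 < 3 < 4 < 5 < 6 and write every simplex with vertices in increasing order. Then dim K = 2 and the simplices of K are:

  0-simplices (6): [1], [2], [3], [4], [5], [6]
  1-simplices (15): [1,2], [1,3], [1,4], [1,5], [1,6], [2,3], [2,4], [2,5], [2,6], [3,4], [3,5], [3,6], [4,5], [4,6], [5,6]
  2-simplices (10): [1,2,3], [1,2,6], [1,3,5], [1,4,5], [1,4,6], [2,3,4], [2,4,5], [2,5,6], [3,4,6], [3,5,6]

Hence C_0 ≅ Z^6, C_1 ≅ Z^15, C_2 ≅ Z^10.

Boundary ∂_1: C_1 → C_0 sends each edge [p,q] (with p < q) to q − p. For instance
  ∂[2,5] = [5] − [2].
This gives a 6×15 integer matrix of rank 5; reducing to Smith normal form yields diagonal entries (1,1,1,1,1).

∂_2: C_2 → C_1 maps a triangle to the signed sum of its edges. For instance
  ∂[1,4,6] = [4,6] − [1,6] + [1,4],
  ∂[1,2,6] = [2,6] − [1,6] + [1,2].
As a 15×10 matrix over Z this has rank 10, with invariant factors (1,1,1,1,1,1,1,1,1,2).

From H_k ≅ ker(∂_k) / im(∂_{k+1}) we obtain:

  H_0: rank C_0 − rank ∂_1 = 6 − 5 = 1, and the invariant factors of ∂_1 are all 1, so H_0 ≅ Z.
  H_1: rank ker ∂_1 − rank ∂_2 = (15 − 5) − 10 = 0, and ∂_2 has invariant factor 2 > 1, so H_1 ≅ Z/2Z.
  H_2: rank ker ∂_2 − rank ∂_3 = (10 − 10) − 0 = 0, and there is no ∂_3, so H_2 ≅ 0.

H_0 = Z,  H_1 = Z/2Z,  H_2 = 0.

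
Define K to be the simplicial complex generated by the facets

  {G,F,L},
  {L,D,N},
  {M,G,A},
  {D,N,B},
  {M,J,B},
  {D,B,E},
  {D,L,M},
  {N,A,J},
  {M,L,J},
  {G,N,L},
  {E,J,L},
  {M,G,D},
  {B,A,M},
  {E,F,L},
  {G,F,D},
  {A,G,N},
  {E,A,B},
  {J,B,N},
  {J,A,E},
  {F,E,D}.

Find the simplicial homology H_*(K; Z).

Fix the vertex order A < B < D < E < F < G < J < L < M < N and write every simplex with vertices in increasing order. Then dim K = 2 and the simplices of K are:

  0-simplices (10): A, B, D, E, F, G, J, L, M, N
  1-simplices (30): AB, AE, AG, AJ, AM, AN, BD, BE, BJ, BM, BN, DE, DF, DG, DL, DM, DN, EF, EJ, EL, FG, FL, GL, GM, GN, JL, JM, JN, LM, LN
  2-simplices (20): ABE, ABM, AEJ, AGM, AGN, AJN, BDE, BDN, BJM, BJN, DEF, DFG, DGM, DLM, DLN, EFL, EJL, FGL, GLN, JLM

so the chain groups are C_0 ≅ Z^10, C_1 ≅ Z^30, C_2 ≅ Z^20.

The boundary map ∂_1: C_1 → C_0 sends each edge [p,q] (with p < q) to q − p. For instance
  ∂BE = E − B.
The 10×30 boundary matrix has rank 9 and Smith normal form diag(1,1,1,1,1,1,1,1,1).

∂_2: C_2 → C_1 sends each 2-simplex [p,q,r] to [q,r] − [p,r] + [p,q]. For instance
  ∂BJN = JN − BN + BJ,
  ∂DGM = GM − DM + DG.
The 30×20 boundary matrix has rank 20 and Smith normal form diag(1,1,1,1,1,1,1,1,1,1,1,1,1,1,1,1,1,1,1,2).

Reading off H_k = ker ∂_k / im ∂_{k+1}:

  H_0: rank C_0 − rank ∂_1 = 10 − 9 = 1, and the invariant factors of ∂_1 are all 1, so H_0 ≅ Z.
  H_1: rank ker ∂_1 − rank ∂_2 = (30 − 9) − 20 = 1, and ∂_2 has invariant factor 2 > 1, so H_1 ≅ Z ⊕ Z/2.
  H_2: rank ker ∂_2 − rank ∂_3 = (20 − 20) − 0 = 0, and there is no ∂_3, so H_2 ≅ 0.

As a check, the Euler characteristic is 10 − 30 + 20 = 0, which agrees with 1 − 1 + 0 = 0.

H_0 ≅ Z,  H_1 ≅ Z ⊕ Z/2,  H_2 = 0.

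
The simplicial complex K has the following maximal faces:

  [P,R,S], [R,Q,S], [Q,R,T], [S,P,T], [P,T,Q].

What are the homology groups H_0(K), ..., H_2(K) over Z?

H_0 ≅ Z,  H_1 ≅ Z,  H_2 = 0.

Fix the vertex order P < Q < R < S < T and write every simplex with vertices in increasing order. Then dim K = 2 and the simplices of K are:

  0-simplices (5): P, Q, R, S, T
  1-simplices (10): PQ, PR, PS, PT, QR, QS, QT, RS, RT, ST
  2-simplices (5): PQT, PRS, PST, QRS, QRT

giving chain groups C_0 ≅ Z^5, C_1 ≅ Z^10, C_2 ≅ Z^5.

∂_1: C_1 → C_0 sends each edge [p,q] (with p < q) to q − p.
As a 5×10 matrix over Z this has rank 4, with invariant factors (1,1,1,1).

Boundary ∂_2: C_2 → C_1 acts by ∂[p,q,r] = [q,r] − [p,r] + [p,q]. For instance
  ∂QRS = RS − QS + QR,
  ∂QRT = RT − QT + QR.
The 10×5 boundary matrix has rank 5 and Smith normal form diag(1,1,1,1,1).

From H_k ≅ ker(∂_k) / im(∂_{k+1}) we obtain:

  H_0: rank C_0 − rank ∂_1 = 5 − 4 = 1, and the invariant factors of ∂_1 are all 1, so H_0 = Z.
  H_1: rank ker ∂_1 − rank ∂_2 = (10 − 4) − 5 = 1, and the invariant factors of ∂_2 are all 1, so H_1 = Z.
  H_2: rank ker ∂_2 − rank ∂_3 = (5 − 5) − 0 = 0, and there is no ∂_3, so H_2 = 0.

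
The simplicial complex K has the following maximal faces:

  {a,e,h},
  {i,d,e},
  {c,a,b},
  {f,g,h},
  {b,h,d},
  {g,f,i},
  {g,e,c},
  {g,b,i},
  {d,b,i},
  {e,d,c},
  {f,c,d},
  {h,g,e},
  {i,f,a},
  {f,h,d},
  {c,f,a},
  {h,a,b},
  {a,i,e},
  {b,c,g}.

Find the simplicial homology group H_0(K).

Order the vertices as a < b < c < d < e < f < g < h < i. Listing each simplex with vertices in this order, K has dimension 2 with simplices:

  0-simplices (9): a, b, c, d, e, f, g, h, i
  1-simplices (27): ab, ac, ae, af, ah, ai, bc, bd, bg, bh, bi, cd, ce, cf, cg, de, df, dh, di, eg, eh, ei, fg, fh, fi, gh, gi
  2-simplices (18): abc, abh, acf, aeh, aei, afi, bcg, bdh, bdi, bgi, cde, cdf, ceg, dei, dfh, egh, fgh, fgi

so the chain groups are C_0 ≅ Z^9, C_1 ≅ Z^27, C_2 ≅ Z^18.

The boundary map ∂_1: C_1 → C_0 sends each edge [p,q] (with p < q) to q − p.
This gives a 9×27 integer matrix of rank 8; reducing to Smith normal form yields diagonal entries (1,1,1,1,1,1,1,1).

The boundary map ∂_2: C_2 → C_1 acts by ∂[p,q,r] = [q,r] − [p,r] + [p,q]. For instance
  ∂aeh = eh − ah + ae,
  ∂cde = de − ce + cd.
This gives a 27×18 integer matrix of rank 17; reducing to Smith normal form yields diagonal entries (1,1,1,1,1,1,1,1,1,1,1,1,1,1,1,1,1).

Now H_k = ker ∂_k / im ∂_{k+1}, so:

  H_0: rank C_0 − rank ∂_1 = 9 − 8 = 1, and the invariant factors of ∂_1 are all 1, so H_0 = Z.

H_0 ≅ Z.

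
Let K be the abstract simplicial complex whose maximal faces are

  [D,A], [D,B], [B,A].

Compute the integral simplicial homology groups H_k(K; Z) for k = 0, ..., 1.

H_0 ≅ Z,  H_1 ≅ Z.

K has 3 vertices, 3 edges.
rank ∂_0 = 0, rank ∂_1 = 2 ⇒ b_0 = 3 − 0 − 2 = 1; all invariant factors of ∂_1 are 1 so no torsion. So H_0 = Z.
rank ∂_1 = 2, rank ∂_2 = 0 ⇒ b_1 = 3 − 2 − 0 = 1. So H_1 = Z.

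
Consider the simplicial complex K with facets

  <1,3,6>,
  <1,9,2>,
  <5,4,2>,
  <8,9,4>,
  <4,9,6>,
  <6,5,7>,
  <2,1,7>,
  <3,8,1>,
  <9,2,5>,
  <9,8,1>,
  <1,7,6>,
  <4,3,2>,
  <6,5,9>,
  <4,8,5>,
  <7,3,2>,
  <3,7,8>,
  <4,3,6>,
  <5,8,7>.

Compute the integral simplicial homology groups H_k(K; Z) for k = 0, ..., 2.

K has 9 vertices, 27 edges, 18 triangles.
rank ∂_0 = 0, rank ∂_1 = 8 ⇒ b_0 = 9 − 0 − 8 = 1; all invariant factors of ∂_1 are 1 so no torsion. So H_0 = Z.
rank ∂_1 = 8, rank ∂_2 = 18 ⇒ b_1 = 27 − 8 − 18 = 1; ∂_2 has invariant factor(s) [2] giving torsion. So H_1 = Z ⊕ Z/2Z.
rank ∂_2 = 18, rank ∂_3 = 0 ⇒ b_2 = 18 − 18 − 0 = 0. So H_2 = 0.

H_0 = Z,  H_1 = Z ⊕ Z/2Z,  H_2 = 0.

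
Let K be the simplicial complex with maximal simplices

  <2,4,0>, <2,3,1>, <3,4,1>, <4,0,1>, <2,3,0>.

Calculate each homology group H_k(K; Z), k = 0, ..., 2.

H_0 ≅ Z,  H_1 ≅ Z,  H_2 = 0.

Take the total order 0 < 1 < 2 < 3 < 4 on the vertex set. Then K (dimension 2) consists of the simplices:

  0-simplices (5): [0], [1], [2], [3], [4]
  1-simplices (10): [0,1], [0,2], [0,3], [0,4], [1,2], [1,3], [1,4], [2,3], [2,4], [3,4]
  2-simplices (5): [0,1,4], [0,2,3], [0,2,4], [1,2,3], [1,3,4]

giving chain groups C_0 ≅ Z^5, C_1 ≅ Z^10, C_2 ≅ Z^5.

∂_1: C_1 → C_0 maps an edge to its endpoints' difference, ∂[p,q] = q − p. For instance
  ∂[1,3] = [3] − [1].
As a 5×10 matrix over Z this has rank 4, with invariant factors (1,1,1,1).

Boundary ∂_2: C_2 → C_1 sends each 2-simplex [p,q,r] to [q,r] − [p,r] + [p,q]. For instance
  ∂[0,1,4] = [1,4] − [0,4] + [0,1],
  ∂[0,2,4] = [2,4] − [0,4] + [0,2].
The resulting 10×5 matrix has rank 5, and its Smith normal form has invariant factors (1,1,1,1,1).

Computing H_k = (kernel of ∂_k) / (image of ∂_{k+1}):

  H_0: rank C_0 − rank ∂_1 = 5 − 4 = 1, and the invariant factors of ∂_1 are all 1, so H_0 = Z.
  H_1: rank ker ∂_1 − rank ∂_2 = (10 − 4) − 5 = 1, and the invariant factors of ∂_2 are all 1, so H_1 = Z.
  H_2: rank ker ∂_2 − rank ∂_3 = (5 − 5) − 0 = 0, and there is no ∂_3, so H_2 = 0.

As a check, the Euler characteristic is 5 − 10 + 5 = 0, which agrees with 1 − 1 + 0 = 0.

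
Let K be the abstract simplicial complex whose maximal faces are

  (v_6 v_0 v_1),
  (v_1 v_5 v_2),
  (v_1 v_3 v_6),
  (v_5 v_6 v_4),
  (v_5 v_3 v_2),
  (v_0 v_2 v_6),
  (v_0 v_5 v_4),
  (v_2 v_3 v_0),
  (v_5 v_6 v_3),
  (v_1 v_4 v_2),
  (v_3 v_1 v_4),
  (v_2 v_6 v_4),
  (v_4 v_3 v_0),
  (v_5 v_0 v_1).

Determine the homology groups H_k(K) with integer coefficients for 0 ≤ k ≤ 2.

Fix the vertex order v_0 < v_1 < v_2 < v_3 < v_4 < v_5 < v_6 and write every simplex with vertices in increasing order. Then dim K = 2 and the simplices of K are:

  0-simplices (7): [v_0], [v_1], [v_2], [v_3], [v_4], [v_5], [v_6]
  1-simplices (21): (21 of them)
  2-simplices (14): (14 of them)

giving chain groups C_0 ≅ Z^7, C_1 ≅ Z^21, C_2 ≅ Z^14.

∂_1: C_1 → C_0 is given by ∂[p,q] = [q] − [p]. For instance
  ∂[v_2,v_6] = [v_6] − [v_2].
As a 7×21 matrix over Z this has rank 6, with invariant factors (1,1,1,1,1,1).

∂_2: C_2 → C_1 sends each 2-simplex [p,q,r] to [q,r] − [p,r] + [p,q]. For instance
  ∂[v_1,v_3,v_6] = [v_3,v_6] − [v_1,v_6] + [v_1,v_3],
  ∂[v_1,v_2,v_4] = [v_2,v_4] − [v_1,v_4] + [v_1,v_2].
The resulting 21×14 matrix has rank 13, and its Smith normal form has invariant factors (1,1,1,1,1,1,1,1,1,1,1,1,1).

From H_k ≅ ker(∂_k) / im(∂_{k+1}) we obtain:

  H_0: rank C_0 − rank ∂_1 = 7 − 6 = 1, and the invariant factors of ∂_1 are all 1, so H_0 ≅ Z.
  H_1: rank ker ∂_1 − rank ∂_2 = (21 − 6) − 13 = 2, and the invariant factors of ∂_2 are all 1, so H_1 ≅ Z^2.
  H_2: rank ker ∂_2 − rank ∂_3 = (14 − 13) − 0 = 1, and there is no ∂_3, so H_2 ≅ Z.

H_0 ≅ Z,  H_1 ≅ Z^2,  H_2 ≅ Z.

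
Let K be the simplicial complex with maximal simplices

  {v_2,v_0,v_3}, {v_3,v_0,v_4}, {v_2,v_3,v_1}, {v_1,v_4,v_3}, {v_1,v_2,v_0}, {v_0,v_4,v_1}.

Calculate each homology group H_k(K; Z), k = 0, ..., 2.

Fix the vertex order v_0 < v_1 < v_2 < v_3 < v_4 and write every simplex with vertices in increasing order. Then dim K = 2 and the simplices of K are:

  0-simplices (5): [v_0], [v_1], [v_2], [v_3], [v_4]
  1-simplices (9): [v_0,v_1], [v_0,v_2], [v_0,v_3], [v_0,v_4], [v_1,v_2], [v_1,v_3], [v_1,v_4], [v_2,v_3], [v_3,v_4]
  2-simplices (6): [v_0,v_1,v_2], [v_0,v_1,v_4], [v_0,v_2,v_3], [v_0,v_3,v_4], [v_1,v_2,v_3], [v_1,v_3,v_4]

giving chain groups C_0 ≅ Z^5, C_1 ≅ Z^9, C_2 ≅ Z^6.

The boundary map ∂_1: C_1 → C_0 sends each edge [p,q] (with p < q) to q − p. For instance
  ∂[v_3,v_4] = [v_4] − [v_3].
This gives a 5×9 integer matrix of rank 4; reducing to Smith normal form yields diagonal entries (1,1,1,1).

Boundary ∂_2: C_2 → C_1 acts by ∂[p,q,r] = [q,r] − [p,r] + [p,q]. For instance
  ∂[v_0,v_1,v_2] = [v_1,v_2] − [v_0,v_2] + [v_0,v_1],
  ∂[v_1,v_3,v_4] = [v_3,v_4] − [v_1,v_4] + [v_1,v_3].
The 9×6 boundary matrix has rank 5 and Smith normal form diag(1,1,1,1,1).

Reading off H_k = ker ∂_k / im ∂_{k+1}:

  H_0: rank C_0 − rank ∂_1 = 5 − 4 = 1, and the invariant factors of ∂_1 are all 1, so H_0 ≅ Z.
  H_1: rank ker ∂_1 − rank ∂_2 = (9 − 4) − 5 = 0, and the invariant factors of ∂_2 are all 1, so H_1 ≅ 0.
  H_2: rank ker ∂_2 − rank ∂_3 = (6 − 5) − 0 = 1, and there is no ∂_3, so H_2 ≅ Z.

As a check, the Euler characteristic is 5 − 9 + 6 = 2, which agrees with 1 − 0 + 1 = 2.

H_0 = Z,  H_1 = 0,  H_2 = Z.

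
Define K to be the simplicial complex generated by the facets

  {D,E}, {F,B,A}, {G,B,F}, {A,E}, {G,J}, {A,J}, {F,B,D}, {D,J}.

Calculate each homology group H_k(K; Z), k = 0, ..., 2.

Take the total order A < B < D < E < F < G < J on the vertex set. Then K (dimension 2) consists of the simplices:

  0-simplices (7): A, B, D, E, F, G, J
  1-simplices (12): AB, AE, AF, AJ, BD, BF, BG, DE, DF, DJ, FG, GJ
  2-simplices (3): ABF, BDF, BFG

giving chain groups C_0 ≅ Z^7, C_1 ≅ Z^12, C_2 ≅ Z^3.

The boundary map ∂_1: C_1 → C_0 is given by ∂[p,q] = [q] − [p]. For instance
  ∂GJ = J − G.
As a 7×12 matrix over Z this has rank 6, with invariant factors (1,1,1,1,1,1).

∂_2: C_2 → C_1 acts by ∂[p,q,r] = [q,r] − [p,r] + [p,q]. For instance
  ∂BDF = DF − BF + BD,
  ∂ABF = BF − AF + AB.
As a 12×3 matrix over Z this has rank 3, with invariant factors (1,1,1).

Now H_k = ker ∂_k / im ∂_{k+1}, so:

  H_0: rank C_0 − rank ∂_1 = 7 − 6 = 1, and the invariant factors of ∂_1 are all 1, so H_0 = Z.
  H_1: rank ker ∂_1 − rank ∂_2 = (12 − 6) − 3 = 3, and the invariant factors of ∂_2 are all 1, so H_1 = Z^3.
  H_2: rank ker ∂_2 − rank ∂_3 = (3 − 3) − 0 = 0, and there is no ∂_3, so H_2 = 0.

H_0 ≅ Z,  H_1 ≅ Z^3,  H_2 = 0.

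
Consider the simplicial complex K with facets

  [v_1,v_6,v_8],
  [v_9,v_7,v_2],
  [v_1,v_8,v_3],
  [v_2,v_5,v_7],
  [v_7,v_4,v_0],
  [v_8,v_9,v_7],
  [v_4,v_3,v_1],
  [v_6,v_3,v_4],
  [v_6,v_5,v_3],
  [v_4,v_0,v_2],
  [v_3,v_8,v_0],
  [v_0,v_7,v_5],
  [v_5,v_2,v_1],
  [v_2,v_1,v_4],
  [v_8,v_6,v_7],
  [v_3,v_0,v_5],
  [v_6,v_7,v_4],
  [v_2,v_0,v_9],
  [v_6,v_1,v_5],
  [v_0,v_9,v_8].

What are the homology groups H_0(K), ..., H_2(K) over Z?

Take the total order v_0 < v_1 < v_2 < v_3 < v_4 < v_5 < v_6 < v_7 < v_8 < v_9 on the vertex set. Then K (dimension 2) consists of the simplices:

  0-simplices (10): [v_0], [v_1], [v_2], [v_3], [v_4], [v_5], [v_6], [v_7], [v_8], [v_9]
  1-simplices (30): (30 of them)
  2-simplices (20): (20 of them)

Hence C_0 ≅ Z^10, C_1 ≅ Z^30, C_2 ≅ Z^20.

Boundary ∂_1: C_1 → C_0 is given by ∂[p,q] = [q] − [p]. For instance
  ∂[v_2,v_7] = [v_7] − [v_2].
As a 10×30 matrix over Z this has rank 9, with invariant factors (1,1,1,1,1,1,1,1,1).

∂_2: C_2 → C_1 sends each 2-simplex [p,q,r] to [q,r] − [p,r] + [p,q]. For instance
  ∂[v_1,v_3,v_8] = [v_3,v_8] − [v_1,v_8] + [v_1,v_3],
  ∂[v_0,v_2,v_9] = [v_2,v_9] − [v_0,v_9] + [v_0,v_2].
This gives a 30×20 integer matrix of rank 20; reducing to Smith normal form yields diagonal entries (1,1,1,1,1,1,1,1,1,1,1,1,1,1,1,1,1,1,1,2).

From H_k ≅ ker(∂_k) / im(∂_{k+1}) we obtain:

  H_0: rank C_0 − rank ∂_1 = 10 − 9 = 1, and the invariant factors of ∂_1 are all 1, so H_0 ≅ Z.
  H_1: rank ker ∂_1 − rank ∂_2 = (30 − 9) − 20 = 1, and ∂_2 has invariant factor 2 > 1, so H_1 ≅ Z × Z/2.
  H_2: rank ker ∂_2 − rank ∂_3 = (20 − 20) − 0 = 0, and there is no ∂_3, so H_2 ≅ 0.

H_0 = Z,  H_1 = Z × Z/2,  H_2 = 0.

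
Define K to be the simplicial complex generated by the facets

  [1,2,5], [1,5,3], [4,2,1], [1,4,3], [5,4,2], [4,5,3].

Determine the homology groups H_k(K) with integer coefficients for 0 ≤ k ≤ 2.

Order the vertices as 1 < 2 < 3 < 4 < 5. Listing each simplex with vertices in this order, K has dimension 2 with simplices:

  0-simplices (5): [1], [2], [3], [4], [5]
  1-simplices (9): [1,2], [1,3], [1,4], [1,5], [2,4], [2,5], [3,4], [3,5], [4,5]
  2-simplices (6): [1,2,4], [1,2,5], [1,3,4], [1,3,5], [2,4,5], [3,4,5]

so the chain groups are C_0 ≅ Z^5, C_1 ≅ Z^9, C_2 ≅ Z^6.

The boundary map ∂_1: C_1 → C_0 sends each edge [p,q] (with p < q) to q − p. For instance
  ∂[3,4] = [4] − [3].
This gives a 5×9 integer matrix of rank 4; reducing to Smith normal form yields diagonal entries (1,1,1,1).

The boundary map ∂_2: C_2 → C_1 maps a triangle to the signed sum of its edges. For instance
  ∂[1,3,5] = [3,5] − [1,5] + [1,3],
  ∂[1,2,5] = [2,5] − [1,5] + [1,2].
The resulting 9×6 matrix has rank 5, and its Smith normal form has invariant factors (1,1,1,1,1).

From H_k ≅ ker(∂_k) / im(∂_{k+1}) we obtain:

  H_0: rank C_0 − rank ∂_1 = 5 − 4 = 1, and the invariant factors of ∂_1 are all 1, so H_0 ≅ Z.
  H_1: rank ker ∂_1 − rank ∂_2 = (9 − 4) − 5 = 0, and the invariant factors of ∂_2 are all 1, so H_1 ≅ 0.
  H_2: rank ker ∂_2 − rank ∂_3 = (6 − 5) − 0 = 1, and there is no ∂_3, so H_2 ≅ Z.

(K is a triangulation of the 2-sphere S^2.)

H_0 = Z,  H_1 = 0,  H_2 = Z.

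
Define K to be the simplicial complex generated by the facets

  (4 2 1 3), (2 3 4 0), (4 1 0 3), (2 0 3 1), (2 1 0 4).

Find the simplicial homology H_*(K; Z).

H_0 = Z,  H_1 = 0,  H_2 = 0,  H_3 = Z.

Order the vertices as 0 < 1 < 2 < 3 < 4. Listing each simplex with vertices in this order, K has dimension 3 with simplices:

  0-simplices (5): [0], [1], [2], [3], [4]
  1-simplices (10): [0,1], [0,2], [0,3], [0,4], [1,2], [1,3], [1,4], [2,3], [2,4], [3,4]
  2-simplices (10): [0,1,2], [0,1,3], [0,1,4], [0,2,3], [0,2,4], [0,3,4], [1,2,3], [1,2,4], [1,3,4], [2,3,4]
  3-simplices (5): [0,1,2,3], [0,1,2,4], [0,1,3,4], [0,2,3,4], [1,2,3,4]

so the chain groups are C_0 ≅ Z^5, C_1 ≅ Z^10, C_2 ≅ Z^10, C_3 ≅ Z^5.

Boundary ∂_1: C_1 → C_0 maps an edge to its endpoints' difference, ∂[p,q] = q − p. For instance
  ∂[0,2] = [2] − [0].
The 5×10 boundary matrix has rank 4 and Smith normal form diag(1,1,1,1).

Boundary ∂_2: C_2 → C_1 sends each 2-simplex [p,q,r] to [q,r] − [p,r] + [p,q]. For instance
  ∂[2,3,4] = [3,4] − [2,4] + [2,3],
  ∂[0,2,4] = [2,4] − [0,4] + [0,2].
The resulting 10×10 matrix has rank 6, and its Smith normal form has invariant factors (1,1,1,1,1,1).

The boundary map ∂_3: C_3 → C_2 sends each 3-simplex σ to the alternating sum Σ_i (−1)^i (σ with its i-th vertex removed). For instance
  ∂[1,2,3,4] = [2,3,4] − [1,3,4] + [1,2,4] − [1,2,3],
  ∂[0,1,2,4] = [1,2,4] − [0,2,4] + [0,1,4] − [0,1,2].
The 10×5 boundary matrix has rank 4 and Smith normal form diag(1,1,1,1).

Computing H_k = (kernel of ∂_k) / (image of ∂_{k+1}):

  H_0: rank C_0 − rank ∂_1 = 5 − 4 = 1, and the invariant factors of ∂_1 are all 1, so H_0 = Z.
  H_1: rank ker ∂_1 − rank ∂_2 = (10 − 4) − 6 = 0, and the invariant factors of ∂_2 are all 1, so H_1 = 0.
  H_2: rank ker ∂_2 − rank ∂_3 = (10 − 6) − 4 = 0, and the invariant factors of ∂_3 are all 1, so H_2 = 0.
  H_3: rank ker ∂_3 − rank ∂_4 = (5 − 4) − 0 = 1, and there is no ∂_4, so H_3 = Z.

As a check, the Euler characteristic is 5 − 10 + 10 − 5 = 0, which agrees with 1 − 0 + 0 − 1 = 0.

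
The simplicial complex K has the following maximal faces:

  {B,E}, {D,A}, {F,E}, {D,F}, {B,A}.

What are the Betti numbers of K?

b_0 = 1, b_1 = 1.

Take the total order A < B < D < E < F on the vertex set. Then K (dimension 1) consists of the simplices:

  0-simplices (5): A, B, D, E, F
  1-simplices (5): AB, AD, BE, DF, EF

Hence C_0 ≅ Z^5, C_1 ≅ Z^5.

The boundary map ∂_1: C_1 → C_0 sends each edge [p,q] (with p < q) to q − p.
The resulting 5×5 matrix has rank 4, and its Smith normal form has invariant factors (1,1,1,1).

Now H_k = ker ∂_k / im ∂_{k+1}, so:

  H_0: rank C_0 − rank ∂_1 = 5 − 4 = 1, and the invariant factors of ∂_1 are all 1, so H_0 ≅ Z.
  H_1: rank ker ∂_1 − rank ∂_2 = (5 − 4) − 0 = 1, and there is no ∂_2, so H_1 ≅ Z.

As a check, the Euler characteristic is 5 − 5 = 0, which agrees with 1 − 1 = 0.
(K is a triangulation of the circle S^1.)

Hence the Betti numbers are b_0 = 1, b_1 = 1.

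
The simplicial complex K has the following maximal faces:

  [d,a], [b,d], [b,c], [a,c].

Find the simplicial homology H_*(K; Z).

H_0 = Z,  H_1 = Z.

Fix the vertex order a < b < c < d and write every simplex with vertices in increasing order. Then dim K = 1 and the simplices of K are:

  0-simplices (4): a, b, c, d
  1-simplices (4): ac, ad, bc, bd

Hence C_0 ≅ Z^4, C_1 ≅ Z^4.

Boundary ∂_1: C_1 → C_0 maps an edge to its endpoints' difference, ∂[p,q] = q − p. For instance
  ∂ad = d − a.
The 4×4 boundary matrix has rank 3 and Smith normal form diag(1,1,1).

Now H_k = ker ∂_k / im ∂_{k+1}, so:

  H_0: rank C_0 − rank ∂_1 = 4 − 3 = 1, and the invariant factors of ∂_1 are all 1, so H_0 = Z.
  H_1: rank ker ∂_1 − rank ∂_2 = (4 − 3) − 0 = 1, and there is no ∂_2, so H_1 = Z.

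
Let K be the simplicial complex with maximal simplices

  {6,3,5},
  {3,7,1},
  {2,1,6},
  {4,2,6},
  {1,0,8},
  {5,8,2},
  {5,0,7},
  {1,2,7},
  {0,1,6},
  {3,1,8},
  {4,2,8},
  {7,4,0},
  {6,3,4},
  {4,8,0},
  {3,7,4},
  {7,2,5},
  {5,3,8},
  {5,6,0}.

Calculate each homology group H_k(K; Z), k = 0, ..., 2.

Take the total order 0 < 1 < 2 < 3 < 4 < 5 < 6 < 7 < 8 on the vertex set. Then K (dimension 2) consists of the simplices:

  0-simplices (9): [0], [1], [2], [3], [4], [5], [6], [7], [8]
  1-simplices (27): (27 of them)
  2-simplices (18): [0,1,6], [0,1,8], [0,4,7], [0,4,8], [0,5,6], [0,5,7], [1,2,6], [1,2,7], [1,3,7], [1,3,8], [2,4,6], [2,4,8], [2,5,7], [2,5,8], [3,4,6], [3,4,7], [3,5,6], [3,5,8]

Hence C_0 ≅ Z^9, C_1 ≅ Z^27, C_2 ≅ Z^18.

∂_1: C_1 → C_0 is given by ∂[p,q] = [q] − [p].
As a 9×27 matrix over Z this has rank 8, with invariant factors (1,1,1,1,1,1,1,1).

∂_2: C_2 → C_1 maps a triangle to the signed sum of its edges. For instance
  ∂[2,4,6] = [4,6] − [2,6] + [2,4],
  ∂[0,1,8] = [1,8] − [0,8] + [0,1].
The 27×18 boundary matrix has rank 17 and Smith normal form diag(1,1,1,1,1,1,1,1,1,1,1,1,1,1,1,1,1).

Computing H_k = (kernel of ∂_k) / (image of ∂_{k+1}):

  H_0: rank C_0 − rank ∂_1 = 9 − 8 = 1, and the invariant factors of ∂_1 are all 1, so H_0 = Z.
  H_1: rank ker ∂_1 − rank ∂_2 = (27 − 8) − 17 = 2, and the invariant factors of ∂_2 are all 1, so H_1 = Z^2.
  H_2: rank ker ∂_2 − rank ∂_3 = (18 − 17) − 0 = 1, and there is no ∂_3, so H_2 = Z.

(K is a triangulation of the torus T^2.)

H_0 ≅ Z,  H_1 ≅ Z^2,  H_2 ≅ Z.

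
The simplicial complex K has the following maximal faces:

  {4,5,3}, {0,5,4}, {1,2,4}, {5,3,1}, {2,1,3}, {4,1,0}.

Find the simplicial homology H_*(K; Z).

H_0 ≅ Z,  H_1 ≅ Z,  H_2 = 0.

Take the total order 0 < 1 < 2 < 3 < 4 < 5 on the vertex set. Then K (dimension 2) consists of the simplices:

  0-simplices (6): [0], [1], [2], [3], [4], [5]
  1-simplices (12): [0,1], [0,4], [0,5], [1,2], [1,3], [1,4], [1,5], [2,3], [2,4], [3,4], [3,5], [4,5]
  2-simplices (6): [0,1,4], [0,4,5], [1,2,3], [1,2,4], [1,3,5], [3,4,5]

so the chain groups are C_0 ≅ Z^6, C_1 ≅ Z^12, C_2 ≅ Z^6.

Boundary ∂_1: C_1 → C_0 maps an edge to its endpoints' difference, ∂[p,q] = q − p.
The 6×12 boundary matrix has rank 5 and Smith normal form diag(1,1,1,1,1).

The boundary map ∂_2: C_2 → C_1 sends each 2-simplex [p,q,r] to [q,r] − [p,r] + [p,q]. For instance
  ∂[3,4,5] = [4,5] − [3,5] + [3,4],
  ∂[0,1,4] = [1,4] − [0,4] + [0,1].
The 12×6 boundary matrix has rank 6 and Smith normal form diag(1,1,1,1,1,1).

Now H_k = ker ∂_k / im ∂_{k+1}, so:

  H_0: rank C_0 − rank ∂_1 = 6 − 5 = 1, and the invariant factors of ∂_1 are all 1, so H_0 ≅ Z.
  H_1: rank ker ∂_1 − rank ∂_2 = (12 − 5) − 6 = 1, and the invariant factors of ∂_2 are all 1, so H_1 ≅ Z.
  H_2: rank ker ∂_2 − rank ∂_3 = (6 − 6) − 0 = 0, and there is no ∂_3, so H_2 ≅ 0.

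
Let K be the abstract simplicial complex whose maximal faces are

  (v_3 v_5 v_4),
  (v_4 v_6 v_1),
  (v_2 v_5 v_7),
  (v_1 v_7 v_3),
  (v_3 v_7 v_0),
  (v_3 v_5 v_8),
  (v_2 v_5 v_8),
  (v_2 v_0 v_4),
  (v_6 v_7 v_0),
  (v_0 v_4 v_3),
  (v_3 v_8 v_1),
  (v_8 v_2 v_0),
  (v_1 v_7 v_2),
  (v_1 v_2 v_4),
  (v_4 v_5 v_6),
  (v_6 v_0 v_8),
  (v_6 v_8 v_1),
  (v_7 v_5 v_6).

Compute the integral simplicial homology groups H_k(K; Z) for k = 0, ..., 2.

H_0 = Z,  H_1 = Z^2,  H_2 = Z.

Take the total order v_0 < v_1 < v_2 < v_3 < v_4 < v_5 < v_6 < v_7 < v_8 on the vertex set. Then K (dimension 2) consists of the simplices:

  0-simplices (9): [v_0], [v_1], [v_2], [v_3], [v_4], [v_5], [v_6], [v_7], [v_8]
  1-simplices (27): (27 of them)
  2-simplices (18): (18 of them)

so the chain groups are C_0 ≅ Z^9, C_1 ≅ Z^27, C_2 ≅ Z^18.

The boundary map ∂_1: C_1 → C_0 sends each edge [p,q] (with p < q) to q − p. For instance
  ∂[v_4,v_6] = [v_6] − [v_4].
As a 9×27 matrix over Z this has rank 8, with invariant factors (1,1,1,1,1,1,1,1).

Boundary ∂_2: C_2 → C_1 sends each 2-simplex [p,q,r] to [q,r] − [p,r] + [p,q]. For instance
  ∂[v_1,v_4,v_6] = [v_4,v_6] − [v_1,v_6] + [v_1,v_4],
  ∂[v_1,v_2,v_4] = [v_2,v_4] − [v_1,v_4] + [v_1,v_2].
The 27×18 boundary matrix has rank 17 and Smith normal form diag(1,1,1,1,1,1,1,1,1,1,1,1,1,1,1,1,1).

Reading off H_k = ker ∂_k / im ∂_{k+1}:

  H_0: rank C_0 − rank ∂_1 = 9 − 8 = 1, and the invariant factors of ∂_1 are all 1, so H_0 ≅ Z.
  H_1: rank ker ∂_1 − rank ∂_2 = (27 − 8) − 17 = 2, and the invariant factors of ∂_2 are all 1, so H_1 ≅ Z^2.
  H_2: rank ker ∂_2 − rank ∂_3 = (18 − 17) − 0 = 1, and there is no ∂_3, so H_2 ≅ Z.

As a check, the Euler characteristic is 9 − 27 + 18 = 0, which agrees with 1 − 2 + 1 = 0.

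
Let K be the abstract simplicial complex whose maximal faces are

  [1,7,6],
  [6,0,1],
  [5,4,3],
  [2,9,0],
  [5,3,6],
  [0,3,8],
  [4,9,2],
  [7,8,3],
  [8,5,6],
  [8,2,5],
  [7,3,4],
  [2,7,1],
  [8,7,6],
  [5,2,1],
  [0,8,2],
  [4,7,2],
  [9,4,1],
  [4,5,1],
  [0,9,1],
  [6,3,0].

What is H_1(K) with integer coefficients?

Order the vertices as 0 < 1 < 2 < 3 < 4 < 5 < 6 < 7 < 8 < 9. Listing each simplex with vertices in this order, K has dimension 2 with simplices:

  0-simplices (10): [0], [1], [2], [3], [4], [5], [6], [7], [8], [9]
  1-simplices (30): (30 of them)
  2-simplices (20): (20 of them)

Hence C_0 ≅ Z^10, C_1 ≅ Z^30, C_2 ≅ Z^20.

Boundary ∂_1: C_1 → C_0 sends each edge [p,q] (with p < q) to q − p. For instance
  ∂[0,9] = [9] − [0].
As a 10×30 matrix over Z this has rank 9, with invariant factors (1,1,1,1,1,1,1,1,1).

∂_2: C_2 → C_1 maps a triangle to the signed sum of its edges. For instance
  ∂[1,6,7] = [6,7] − [1,7] + [1,6],
  ∂[1,2,7] = [2,7] − [1,7] + [1,2].
The resulting 30×20 matrix has rank 20, and its Smith normal form has invariant factors (1,1,1,1,1,1,1,1,1,1,1,1,1,1,1,1,1,1,1,2).

Computing H_k = (kernel of ∂_k) / (image of ∂_{k+1}):

  H_1: rank ker ∂_1 − rank ∂_2 = (30 − 9) − 20 = 1, and ∂_2 has invariant factor 2 > 1, so H_1 = Z ⊕ Z/2.

(K is a triangulation of the Klein bottle.)

H_1 ≅ Z ⊕ Z/2.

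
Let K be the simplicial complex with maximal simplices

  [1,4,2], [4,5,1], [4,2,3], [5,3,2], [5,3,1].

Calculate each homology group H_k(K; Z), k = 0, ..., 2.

Order the vertices as 1 < 2 < 3 < 4 < 5. Listing each simplex with vertices in this order, K has dimension 2 with simplices:

  0-simplices (5): [1], [2], [3], [4], [5]
  1-simplices (10): [1,2], [1,3], [1,4], [1,5], [2,3], [2,4], [2,5], [3,4], [3,5], [4,5]
  2-simplices (5): [1,2,4], [1,3,5], [1,4,5], [2,3,4], [2,3,5]

Hence C_0 ≅ Z^5, C_1 ≅ Z^10, C_2 ≅ Z^5.

The boundary map ∂_1: C_1 → C_0 sends each edge [p,q] (with p < q) to q − p. For instance
  ∂[2,4] = [4] − [2].
The 5×10 boundary matrix has rank 4 and Smith normal form diag(1,1,1,1).

The boundary map ∂_2: C_2 → C_1 acts by ∂[p,q,r] = [q,r] − [p,r] + [p,q]. For instance
  ∂[1,4,5] = [4,5] − [1,5] + [1,4],
  ∂[1,2,4] = [2,4] − [1,4] + [1,2].
As a 10×5 matrix over Z this has rank 5, with invariant factors (1,1,1,1,1).

Computing H_k = (kernel of ∂_k) / (image of ∂_{k+1}):

  H_0: rank C_0 − rank ∂_1 = 5 − 4 = 1, and the invariant factors of ∂_1 are all 1, so H_0 = Z.
  H_1: rank ker ∂_1 − rank ∂_2 = (10 − 4) − 5 = 1, and the invariant factors of ∂_2 are all 1, so H_1 = Z.
  H_2: rank ker ∂_2 − rank ∂_3 = (5 − 5) − 0 = 0, and there is no ∂_3, so H_2 = 0.

H_0 = Z,  H_1 = Z,  H_2 = 0.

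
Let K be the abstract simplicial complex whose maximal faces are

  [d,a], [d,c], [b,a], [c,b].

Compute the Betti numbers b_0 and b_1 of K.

K has 4 vertices, 4 edges.
rank ∂_0 = 0, rank ∂_1 = 3 ⇒ b_0 = 4 − 0 − 3 = 1; all invariant factors of ∂_1 are 1 so no torsion. So H_0 = Z.
rank ∂_1 = 3, rank ∂_2 = 0 ⇒ b_1 = 4 − 3 − 0 = 1. So H_1 = Z.

b_0 = 1, b_1 = 1.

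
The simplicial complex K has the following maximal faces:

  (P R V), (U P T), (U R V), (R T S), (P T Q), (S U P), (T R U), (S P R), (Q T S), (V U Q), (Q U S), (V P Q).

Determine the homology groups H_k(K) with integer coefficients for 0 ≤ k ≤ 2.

We work with the vertex ordering P < Q < R < S < T < U < V. The simplices of K, each written with vertices in increasing order, are:

  0-simplices (7): P, Q, R, S, T, U, V
  1-simplices (18): PQ, PR, PS, PT, PU, PV, QS, QT, QU, QV, RS, RT, RU, RV, ST, SU, TU, UV
  2-simplices (12): PQT, PQV, PRS, PRV, PSU, PTU, QST, QSU, QUV, RST, RTU, RUV

so the chain groups are C_0 ≅ Z^7, C_1 ≅ Z^18, C_2 ≅ Z^12.

Boundary ∂_1: C_1 → C_0 sends each edge [p,q] (with p < q) to q − p.
The 7×18 boundary matrix has rank 6 and Smith normal form diag(1,1,1,1,1,1).

Boundary ∂_2: C_2 → C_1 maps a triangle to the signed sum of its edges. For instance
  ∂RTU = TU − RU + RT,
  ∂QUV = UV − QV + QU.
The resulting 18×12 matrix has rank 12, and its Smith normal form has invariant factors (1,1,1,1,1,1,1,1,1,1,1,2).

Now H_k = ker ∂_k / im ∂_{k+1}, so:

  H_0: rank C_0 − rank ∂_1 = 7 − 6 = 1, and the invariant factors of ∂_1 are all 1, so H_0 ≅ Z.
  H_1: rank ker ∂_1 − rank ∂_2 = (18 − 6) − 12 = 0, and ∂_2 has invariant factor 2 > 1, so H_1 ≅ Z_2.
  H_2: rank ker ∂_2 − rank ∂_3 = (12 − 12) − 0 = 0, and there is no ∂_3, so H_2 ≅ 0.

As a check, the Euler characteristic is 7 − 18 + 12 = 1, which agrees with 1 − 0 + 0 = 1.

H_0 = Z,  H_1 = Z_2,  H_2 = 0.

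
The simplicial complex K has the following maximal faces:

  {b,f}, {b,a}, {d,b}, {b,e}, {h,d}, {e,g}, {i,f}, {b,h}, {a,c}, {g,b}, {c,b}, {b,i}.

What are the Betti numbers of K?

Fix the vertex order a < b < c < d < e < f < g < h < i and write every simplex with vertices in increasing order. Then dim K = 1 and the simplices of K are:

  0-simplices (9): a, b, c, d, e, f, g, h, i
  1-simplices (12): ab, ac, bc, bd, be, bf, bg, bh, bi, dh, eg, fi

giving chain groups C_0 ≅ Z^9, C_1 ≅ Z^12.

∂_1: C_1 → C_0 sends each edge [p,q] (with p < q) to q − p. For instance
  ∂be = e − b.
The 9×12 boundary matrix has rank 8 and Smith normal form diag(1,1,1,1,1,1,1,1).

Now H_k = ker ∂_k / im ∂_{k+1}, so:

  H_0: rank C_0 − rank ∂_1 = 9 − 8 = 1, and the invariant factors of ∂_1 are all 1, so H_0 = Z.
  H_1: rank ker ∂_1 − rank ∂_2 = (12 − 8) − 0 = 4, and there is no ∂_2, so H_1 = Z^4.

(K is a triangulation of a wedge of 4 circles.)

Hence the Betti numbers are b_0 = 1, b_1 = 4.

b_0 = 1, b_1 = 4.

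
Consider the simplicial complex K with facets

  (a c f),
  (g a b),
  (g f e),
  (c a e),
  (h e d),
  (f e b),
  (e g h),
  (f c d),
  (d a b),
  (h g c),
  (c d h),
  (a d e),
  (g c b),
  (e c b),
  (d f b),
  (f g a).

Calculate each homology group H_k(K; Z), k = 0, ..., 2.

Order the vertices as a < b < c < d < e < f < g < h. Listing each simplex with vertices in this order, K has dimension 2 with simplices:

  0-simplices (8): a, b, c, d, e, f, g, h
  1-simplices (24): ab, ac, ad, ae, af, ag, bc, bd, be, bf, bg, cd, ce, cf, cg, ch, de, df, dh, ef, eg, eh, fg, gh
  2-simplices (16): abd, abg, ace, acf, ade, afg, bce, bcg, bdf, bef, cdf, cdh, cgh, deh, efg, egh

giving chain groups C_0 ≅ Z^8, C_1 ≅ Z^24, C_2 ≅ Z^16.

The boundary map ∂_1: C_1 → C_0 maps an edge to its endpoints' difference, ∂[p,q] = q − p. For instance
  ∂fg = g − f.
The resulting 8×24 matrix has rank 7, and its Smith normal form has invariant factors (1,1,1,1,1,1,1).

The boundary map ∂_2: C_2 → C_1 maps a triangle to the signed sum of its edges. For instance
  ∂deh = eh − dh + de,
  ∂abd = bd − ad + ab.
As a 24×16 matrix over Z this has rank 15, with invariant factors (1,1,1,1,1,1,1,1,1,1,1,1,1,1,1).

Computing H_k = (kernel of ∂_k) / (image of ∂_{k+1}):

  H_0: rank C_0 − rank ∂_1 = 8 − 7 = 1, and the invariant factors of ∂_1 are all 1, so H_0 ≅ Z.
  H_1: rank ker ∂_1 − rank ∂_2 = (24 − 7) − 15 = 2, and the invariant factors of ∂_2 are all 1, so H_1 ≅ Z^2.
  H_2: rank ker ∂_2 − rank ∂_3 = (16 − 15) − 0 = 1, and there is no ∂_3, so H_2 ≅ Z.

(K is a triangulation of the torus T^2.)

H_0 ≅ Z,  H_1 ≅ Z^2,  H_2 ≅ Z.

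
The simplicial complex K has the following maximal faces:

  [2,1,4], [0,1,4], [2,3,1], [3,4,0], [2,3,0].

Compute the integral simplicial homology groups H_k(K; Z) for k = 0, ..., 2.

We work with the vertex ordering 0 < 1 < 2 < 3 < 4. The simplices of K, each written with vertices in increasing order, are:

  0-simplices (5): [0], [1], [2], [3], [4]
  1-simplices (10): [0,1], [0,2], [0,3], [0,4], [1,2], [1,3], [1,4], [2,3], [2,4], [3,4]
  2-simplices (5): [0,1,4], [0,2,3], [0,3,4], [1,2,3], [1,2,4]

so the chain groups are C_0 ≅ Z^5, C_1 ≅ Z^10, C_2 ≅ Z^5.

The boundary map ∂_1: C_1 → C_0 is given by ∂[p,q] = [q] − [p].
The resulting 5×10 matrix has rank 4, and its Smith normal form has invariant factors (1,1,1,1).

The boundary map ∂_2: C_2 → C_1 maps a triangle to the signed sum of its edges. For instance
  ∂[1,2,3] = [2,3] − [1,3] + [1,2],
  ∂[0,1,4] = [1,4] − [0,4] + [0,1].
As a 10×5 matrix over Z this has rank 5, with invariant factors (1,1,1,1,1).

Computing H_k = (kernel of ∂_k) / (image of ∂_{k+1}):

  H_0: rank C_0 − rank ∂_1 = 5 − 4 = 1, and the invariant factors of ∂_1 are all 1, so H_0 = Z.
  H_1: rank ker ∂_1 − rank ∂_2 = (10 − 4) − 5 = 1, and the invariant factors of ∂_2 are all 1, so H_1 = Z.
  H_2: rank ker ∂_2 − rank ∂_3 = (5 − 5) − 0 = 0, and there is no ∂_3, so H_2 = 0.

As a check, the Euler characteristic is 5 − 10 + 5 = 0, which agrees with 1 − 1 + 0 = 0.
(K is a triangulation of the Möbius band.)

H_0 = Z,  H_1 = Z,  H_2 = 0.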